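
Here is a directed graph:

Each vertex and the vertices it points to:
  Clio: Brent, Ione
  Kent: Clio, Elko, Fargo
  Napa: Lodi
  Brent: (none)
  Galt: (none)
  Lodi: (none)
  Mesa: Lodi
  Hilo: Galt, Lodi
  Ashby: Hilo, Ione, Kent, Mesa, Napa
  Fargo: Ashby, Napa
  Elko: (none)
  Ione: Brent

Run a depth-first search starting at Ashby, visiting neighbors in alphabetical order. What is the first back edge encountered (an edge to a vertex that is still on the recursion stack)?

Fargo→Ashby

DFS from Ashby (visiting neighbors in alphabetical order); mark gray on enter, black on exit:
Ashby gray
  Hilo gray
    Galt gray
    Galt black
    Lodi gray
    Lodi black
  Hilo black
  Ione gray
    Brent gray
    Brent black
  Ione black
  Kent gray
    Clio gray
      Clio→Brent: Brent black — skip
      Clio→Ione: Ione black — skip
    Clio black
    Elko gray
    Elko black
    Fargo gray
      Fargo→Ashby: Ashby is gray → back edge
First back edge: Fargo → Ashby.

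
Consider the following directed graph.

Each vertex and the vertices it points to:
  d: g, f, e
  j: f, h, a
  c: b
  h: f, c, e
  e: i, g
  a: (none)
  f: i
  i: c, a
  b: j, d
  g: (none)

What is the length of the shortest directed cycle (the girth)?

4

For each vertex v, BFS finds the shortest path from v back to v.
The shortest such closed walk is b → j → h → c → b, length 4.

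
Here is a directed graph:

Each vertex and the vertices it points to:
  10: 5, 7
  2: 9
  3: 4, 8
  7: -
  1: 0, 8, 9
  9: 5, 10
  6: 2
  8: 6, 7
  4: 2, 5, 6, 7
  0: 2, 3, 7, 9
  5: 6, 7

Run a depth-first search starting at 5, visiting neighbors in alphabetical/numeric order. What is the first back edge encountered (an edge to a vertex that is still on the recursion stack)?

DFS from 5 (visiting neighbors in alphabetical/numeric order); mark gray on enter, black on exit:
5 gray
  6 gray
    2 gray
      9 gray
        9→5: 5 is gray → back edge
First back edge: 9 → 5.

9→5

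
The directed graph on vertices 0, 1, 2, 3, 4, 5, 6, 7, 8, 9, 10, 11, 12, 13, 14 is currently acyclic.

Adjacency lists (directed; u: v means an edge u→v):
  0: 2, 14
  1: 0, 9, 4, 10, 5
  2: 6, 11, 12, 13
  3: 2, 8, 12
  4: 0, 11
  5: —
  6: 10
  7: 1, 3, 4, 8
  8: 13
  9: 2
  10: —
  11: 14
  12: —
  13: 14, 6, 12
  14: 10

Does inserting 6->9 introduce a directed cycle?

Adding 6→9 creates a cycle iff 9 can already reach 6.
Path from 9: 9 → 2 → 6.
So 9 → … → 6 → 9 is a cycle.

Yes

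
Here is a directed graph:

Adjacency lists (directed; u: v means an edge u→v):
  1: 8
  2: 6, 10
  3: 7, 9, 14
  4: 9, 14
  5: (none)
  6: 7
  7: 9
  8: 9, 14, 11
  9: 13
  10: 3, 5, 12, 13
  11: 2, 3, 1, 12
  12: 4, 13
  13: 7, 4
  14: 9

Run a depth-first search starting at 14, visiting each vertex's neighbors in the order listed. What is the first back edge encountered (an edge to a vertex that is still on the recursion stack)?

7->9

DFS from 14 (visiting each vertex's neighbors in the order listed); mark gray on enter, black on exit:
14 gray
  9 gray
    13 gray
      7 gray
        7→9: 9 is gray → back edge
First back edge: 7 → 9.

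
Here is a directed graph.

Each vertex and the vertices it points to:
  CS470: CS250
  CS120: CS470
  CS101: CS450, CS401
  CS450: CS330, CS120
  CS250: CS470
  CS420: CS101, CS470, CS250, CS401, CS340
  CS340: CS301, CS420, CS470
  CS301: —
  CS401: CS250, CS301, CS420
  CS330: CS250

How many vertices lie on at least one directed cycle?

A vertex is on a directed cycle iff it belongs to a strongly connected component of size ≥ 2 (or has a self-loop).
The vertices on cycles are {CS101, CS250, CS340, CS401, CS420, CS470} — 6 in total.

6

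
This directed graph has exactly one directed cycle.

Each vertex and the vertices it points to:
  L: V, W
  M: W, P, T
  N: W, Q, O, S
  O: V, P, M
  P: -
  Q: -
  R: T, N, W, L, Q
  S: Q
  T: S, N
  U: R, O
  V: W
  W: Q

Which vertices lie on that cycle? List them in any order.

M, N, O, T

DFS with gray/black marking from O:
O gray
  V gray
    W gray
      Q gray
      Q black
    W black
  V black
  P gray
  P black
  M gray
    M→W: W black — skip
    M→P: P black — skip
    T gray
      S gray
        S→Q: Q black — skip
      S black
      N gray
        N→W: W black — skip
        N→Q: Q black — skip
        N→O: O is gray → back edge
Back edge closes the cycle O → M → T → N → O; its vertices are {M, N, O, T}.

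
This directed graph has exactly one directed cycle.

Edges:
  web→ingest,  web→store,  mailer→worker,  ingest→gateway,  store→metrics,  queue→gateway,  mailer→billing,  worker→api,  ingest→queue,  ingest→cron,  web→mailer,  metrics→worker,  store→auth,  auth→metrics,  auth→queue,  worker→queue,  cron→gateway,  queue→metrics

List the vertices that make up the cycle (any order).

queue, worker, metrics

DFS with gray/black marking from worker:
worker gray
  queue gray
    metrics gray
      metrics→worker: worker is gray → back edge
Back edge closes the cycle worker → queue → metrics → worker; its vertices are {queue, worker, metrics}.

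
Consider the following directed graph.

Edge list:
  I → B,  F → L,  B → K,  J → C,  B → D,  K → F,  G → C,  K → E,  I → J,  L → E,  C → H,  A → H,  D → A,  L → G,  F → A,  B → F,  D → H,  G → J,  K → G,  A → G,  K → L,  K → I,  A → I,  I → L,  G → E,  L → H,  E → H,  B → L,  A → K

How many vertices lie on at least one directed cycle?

6

A vertex is on a directed cycle iff it belongs to a strongly connected component of size ≥ 2 (or has a self-loop).
The vertices on cycles are {A, B, D, F, I, K} — 6 in total.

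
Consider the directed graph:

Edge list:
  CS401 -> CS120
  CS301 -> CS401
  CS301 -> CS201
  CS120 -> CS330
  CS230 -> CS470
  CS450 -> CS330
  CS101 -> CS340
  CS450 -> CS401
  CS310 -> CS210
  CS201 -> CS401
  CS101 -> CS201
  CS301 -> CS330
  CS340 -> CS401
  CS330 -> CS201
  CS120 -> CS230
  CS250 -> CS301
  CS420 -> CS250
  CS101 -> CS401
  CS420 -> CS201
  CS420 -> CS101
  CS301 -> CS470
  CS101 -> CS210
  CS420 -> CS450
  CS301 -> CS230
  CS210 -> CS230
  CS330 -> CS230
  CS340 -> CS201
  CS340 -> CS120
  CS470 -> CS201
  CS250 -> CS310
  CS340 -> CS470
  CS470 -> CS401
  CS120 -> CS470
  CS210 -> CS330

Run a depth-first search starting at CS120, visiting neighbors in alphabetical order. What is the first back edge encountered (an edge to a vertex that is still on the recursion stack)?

CS401->CS120

DFS from CS120 (visiting neighbors in alphabetical order); mark gray on enter, black on exit:
CS120 gray
  CS230 gray
    CS470 gray
      CS201 gray
        CS401 gray
          CS401→CS120: CS120 is gray → back edge
First back edge: CS401 → CS120.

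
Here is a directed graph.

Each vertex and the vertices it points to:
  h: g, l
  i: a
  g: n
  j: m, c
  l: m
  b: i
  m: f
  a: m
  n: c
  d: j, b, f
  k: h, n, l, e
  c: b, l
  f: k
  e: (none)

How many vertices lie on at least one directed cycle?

11

A vertex is on a directed cycle iff it belongs to a strongly connected component of size ≥ 2 (or has a self-loop).
The vertices on cycles are {a, b, c, f, g, h, i, k, l, m, n} — 11 in total.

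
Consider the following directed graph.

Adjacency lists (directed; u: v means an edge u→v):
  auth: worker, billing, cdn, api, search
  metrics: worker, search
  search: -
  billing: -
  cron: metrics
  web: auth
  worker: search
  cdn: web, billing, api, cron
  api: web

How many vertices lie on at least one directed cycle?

4

A vertex is on a directed cycle iff it belongs to a strongly connected component of size ≥ 2 (or has a self-loop).
The vertices on cycles are {api, cdn, web, auth} — 4 in total.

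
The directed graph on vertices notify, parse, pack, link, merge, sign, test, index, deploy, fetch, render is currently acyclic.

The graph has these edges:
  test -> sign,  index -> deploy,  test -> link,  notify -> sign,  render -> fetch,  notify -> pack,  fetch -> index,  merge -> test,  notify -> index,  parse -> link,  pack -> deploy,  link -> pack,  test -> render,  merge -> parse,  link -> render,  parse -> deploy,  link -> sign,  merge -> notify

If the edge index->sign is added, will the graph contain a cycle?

No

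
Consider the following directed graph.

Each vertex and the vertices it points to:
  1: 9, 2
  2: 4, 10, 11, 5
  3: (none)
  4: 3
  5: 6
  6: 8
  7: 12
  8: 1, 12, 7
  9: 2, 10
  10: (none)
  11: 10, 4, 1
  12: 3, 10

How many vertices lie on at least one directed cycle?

7

A vertex is on a directed cycle iff it belongs to a strongly connected component of size ≥ 2 (or has a self-loop).
The vertices on cycles are {1, 2, 5, 6, 8, 9, 11} — 7 in total.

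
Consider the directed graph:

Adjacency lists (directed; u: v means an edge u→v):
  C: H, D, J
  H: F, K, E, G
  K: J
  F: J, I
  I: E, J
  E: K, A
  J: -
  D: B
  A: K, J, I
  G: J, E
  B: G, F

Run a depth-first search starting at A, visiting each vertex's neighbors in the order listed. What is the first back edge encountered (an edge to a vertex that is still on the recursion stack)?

E->A

DFS from A (visiting each vertex's neighbors in the order listed); mark gray on enter, black on exit:
A gray
  K gray
    J gray
    J black
  K black
  A→J: J black — skip
  I gray
    E gray
      E→K: K black — skip
      E→A: A is gray → back edge
First back edge: E → A.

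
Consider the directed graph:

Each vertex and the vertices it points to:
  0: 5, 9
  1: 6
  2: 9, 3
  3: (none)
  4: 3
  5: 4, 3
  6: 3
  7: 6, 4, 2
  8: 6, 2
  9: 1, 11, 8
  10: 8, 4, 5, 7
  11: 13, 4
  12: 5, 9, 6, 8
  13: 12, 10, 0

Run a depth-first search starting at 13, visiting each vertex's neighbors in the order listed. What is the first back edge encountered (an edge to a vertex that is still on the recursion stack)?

11→13

DFS from 13 (visiting each vertex's neighbors in the order listed); mark gray on enter, black on exit:
13 gray
  12 gray
    5 gray
      4 gray
        3 gray
        3 black
      4 black
      5→3: 3 black — skip
    5 black
    9 gray
      1 gray
        6 gray
          6→3: 3 black — skip
        6 black
      1 black
      11 gray
        11→13: 13 is gray → back edge
First back edge: 11 → 13.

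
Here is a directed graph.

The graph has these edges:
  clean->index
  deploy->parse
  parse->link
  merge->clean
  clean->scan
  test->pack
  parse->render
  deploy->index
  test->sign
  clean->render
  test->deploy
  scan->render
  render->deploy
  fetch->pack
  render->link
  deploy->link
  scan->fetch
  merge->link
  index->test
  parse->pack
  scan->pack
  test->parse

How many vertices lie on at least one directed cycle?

A vertex is on a directed cycle iff it belongs to a strongly connected component of size ≥ 2 (or has a self-loop).
The vertices on cycles are {test, index, parse, deploy, render} — 5 in total.

5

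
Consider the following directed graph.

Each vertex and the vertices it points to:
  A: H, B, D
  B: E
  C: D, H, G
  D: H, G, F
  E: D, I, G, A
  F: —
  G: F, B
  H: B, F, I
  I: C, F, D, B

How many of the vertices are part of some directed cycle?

8

A vertex is on a directed cycle iff it belongs to a strongly connected component of size ≥ 2 (or has a self-loop).
The vertices on cycles are {A, B, C, D, E, G, H, I} — 8 in total.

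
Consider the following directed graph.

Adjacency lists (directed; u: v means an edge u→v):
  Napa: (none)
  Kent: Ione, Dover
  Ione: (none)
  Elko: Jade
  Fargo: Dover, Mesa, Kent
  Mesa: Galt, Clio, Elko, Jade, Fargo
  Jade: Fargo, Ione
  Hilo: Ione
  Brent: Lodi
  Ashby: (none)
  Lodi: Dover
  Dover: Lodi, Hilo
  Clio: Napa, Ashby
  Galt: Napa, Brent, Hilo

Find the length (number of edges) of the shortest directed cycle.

2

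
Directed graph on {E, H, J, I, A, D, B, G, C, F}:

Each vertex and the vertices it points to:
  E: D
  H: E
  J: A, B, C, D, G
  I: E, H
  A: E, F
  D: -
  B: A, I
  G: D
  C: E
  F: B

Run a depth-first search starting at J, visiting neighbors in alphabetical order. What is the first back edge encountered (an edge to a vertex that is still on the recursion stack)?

B→A

DFS from J (visiting neighbors in alphabetical order); mark gray on enter, black on exit:
J gray
  A gray
    E gray
      D gray
      D black
    E black
    F gray
      B gray
        B→A: A is gray → back edge
First back edge: B → A.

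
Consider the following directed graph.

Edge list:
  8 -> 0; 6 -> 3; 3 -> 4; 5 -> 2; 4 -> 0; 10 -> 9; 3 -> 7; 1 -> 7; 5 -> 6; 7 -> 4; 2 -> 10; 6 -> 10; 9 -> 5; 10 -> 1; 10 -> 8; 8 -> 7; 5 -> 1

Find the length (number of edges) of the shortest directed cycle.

4

For each vertex v, BFS finds the shortest path from v back to v.
The shortest such closed walk is 6 → 10 → 9 → 5 → 6, length 4.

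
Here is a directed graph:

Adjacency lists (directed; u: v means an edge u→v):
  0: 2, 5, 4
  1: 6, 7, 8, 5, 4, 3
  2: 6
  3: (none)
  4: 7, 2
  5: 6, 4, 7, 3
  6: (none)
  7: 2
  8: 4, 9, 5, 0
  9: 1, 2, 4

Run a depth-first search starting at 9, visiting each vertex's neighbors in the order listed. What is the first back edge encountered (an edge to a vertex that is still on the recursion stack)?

DFS from 9 (visiting each vertex's neighbors in the order listed); mark gray on enter, black on exit:
9 gray
  1 gray
    6 gray
    6 black
    7 gray
      2 gray
        2→6: 6 black — skip
      2 black
    7 black
    8 gray
      4 gray
        4→7: 7 black — skip
        4→2: 2 black — skip
      4 black
      8→9: 9 is gray → back edge
First back edge: 8 → 9.

8→9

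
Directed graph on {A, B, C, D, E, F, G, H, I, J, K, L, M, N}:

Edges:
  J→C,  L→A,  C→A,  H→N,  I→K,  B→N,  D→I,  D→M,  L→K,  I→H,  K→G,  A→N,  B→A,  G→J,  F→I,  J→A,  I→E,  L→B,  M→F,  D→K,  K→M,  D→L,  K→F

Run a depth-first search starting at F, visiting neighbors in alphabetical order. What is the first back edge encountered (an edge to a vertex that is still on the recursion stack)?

DFS from F (visiting neighbors in alphabetical order); mark gray on enter, black on exit:
F gray
  I gray
    E gray
    E black
    H gray
      N gray
      N black
    H black
    K gray
      K→F: F is gray → back edge
First back edge: K → F.

K→F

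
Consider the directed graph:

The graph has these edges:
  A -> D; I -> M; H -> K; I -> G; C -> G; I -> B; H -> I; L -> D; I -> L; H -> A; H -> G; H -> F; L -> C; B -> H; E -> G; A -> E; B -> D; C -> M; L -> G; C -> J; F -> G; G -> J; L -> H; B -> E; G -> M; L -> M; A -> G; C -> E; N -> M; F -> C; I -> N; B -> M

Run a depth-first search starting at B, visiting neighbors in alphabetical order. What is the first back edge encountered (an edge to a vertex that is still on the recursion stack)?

DFS from B (visiting neighbors in alphabetical order); mark gray on enter, black on exit:
B gray
  D gray
  D black
  E gray
    G gray
      J gray
      J black
      M gray
      M black
    G black
  E black
  H gray
    A gray
      A→D: D black — skip
      A→E: E black — skip
      A→G: G black — skip
    A black
    F gray
      C gray
        C→E: E black — skip
        C→G: G black — skip
        C→J: J black — skip
        C→M: M black — skip
      C black
      F→G: G black — skip
    F black
    H→G: G black — skip
    I gray
      I→B: B is gray → back edge
First back edge: I → B.

I→B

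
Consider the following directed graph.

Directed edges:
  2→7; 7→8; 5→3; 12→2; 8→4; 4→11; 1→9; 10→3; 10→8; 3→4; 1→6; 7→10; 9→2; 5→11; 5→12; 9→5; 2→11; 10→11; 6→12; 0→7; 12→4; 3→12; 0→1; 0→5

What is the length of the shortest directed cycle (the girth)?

For each vertex v, BFS finds the shortest path from v back to v.
The shortest such closed walk is 7 → 10 → 3 → 12 → 2 → 7, length 5.

5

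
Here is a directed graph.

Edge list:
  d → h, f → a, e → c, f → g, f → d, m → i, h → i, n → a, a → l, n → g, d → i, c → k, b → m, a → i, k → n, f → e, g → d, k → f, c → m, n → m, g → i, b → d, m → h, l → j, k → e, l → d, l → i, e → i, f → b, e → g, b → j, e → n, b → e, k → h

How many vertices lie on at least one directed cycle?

A vertex is on a directed cycle iff it belongs to a strongly connected component of size ≥ 2 (or has a self-loop).
The vertices on cycles are {b, c, e, f, k} — 5 in total.

5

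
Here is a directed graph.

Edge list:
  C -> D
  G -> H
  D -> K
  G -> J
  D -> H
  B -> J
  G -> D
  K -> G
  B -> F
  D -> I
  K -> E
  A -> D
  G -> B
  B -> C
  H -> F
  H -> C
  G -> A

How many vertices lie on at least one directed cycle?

7

A vertex is on a directed cycle iff it belongs to a strongly connected component of size ≥ 2 (or has a self-loop).
The vertices on cycles are {A, B, C, D, G, H, K} — 7 in total.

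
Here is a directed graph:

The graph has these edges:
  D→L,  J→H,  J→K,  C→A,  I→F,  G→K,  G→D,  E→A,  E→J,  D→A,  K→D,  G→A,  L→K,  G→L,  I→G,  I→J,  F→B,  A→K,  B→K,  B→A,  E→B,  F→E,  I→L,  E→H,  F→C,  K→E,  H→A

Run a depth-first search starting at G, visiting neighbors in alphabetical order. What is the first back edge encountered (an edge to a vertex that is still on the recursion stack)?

DFS from G (visiting neighbors in alphabetical order); mark gray on enter, black on exit:
G gray
  A gray
    K gray
      D gray
        D→A: A is gray → back edge
First back edge: D → A.

D->A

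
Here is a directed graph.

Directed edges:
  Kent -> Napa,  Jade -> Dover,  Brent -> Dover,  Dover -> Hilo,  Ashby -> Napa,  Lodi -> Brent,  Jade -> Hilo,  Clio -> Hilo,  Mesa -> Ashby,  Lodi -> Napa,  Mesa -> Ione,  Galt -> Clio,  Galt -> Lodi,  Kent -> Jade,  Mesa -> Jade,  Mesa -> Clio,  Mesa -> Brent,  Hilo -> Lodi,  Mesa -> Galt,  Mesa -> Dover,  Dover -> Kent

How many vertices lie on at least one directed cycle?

6

A vertex is on a directed cycle iff it belongs to a strongly connected component of size ≥ 2 (or has a self-loop).
The vertices on cycles are {Hilo, Jade, Kent, Lodi, Brent, Dover} — 6 in total.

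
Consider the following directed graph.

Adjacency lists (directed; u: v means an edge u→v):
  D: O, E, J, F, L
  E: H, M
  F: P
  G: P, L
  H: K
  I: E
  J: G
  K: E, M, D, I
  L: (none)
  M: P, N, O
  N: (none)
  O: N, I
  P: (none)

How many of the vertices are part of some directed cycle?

7

A vertex is on a directed cycle iff it belongs to a strongly connected component of size ≥ 2 (or has a self-loop).
The vertices on cycles are {D, E, H, I, K, M, O} — 7 in total.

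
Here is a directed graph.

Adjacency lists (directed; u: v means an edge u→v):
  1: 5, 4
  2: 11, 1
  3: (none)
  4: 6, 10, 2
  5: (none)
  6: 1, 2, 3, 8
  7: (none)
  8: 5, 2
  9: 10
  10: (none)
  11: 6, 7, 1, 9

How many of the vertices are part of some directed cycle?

6

A vertex is on a directed cycle iff it belongs to a strongly connected component of size ≥ 2 (or has a self-loop).
The vertices on cycles are {1, 2, 4, 6, 8, 11} — 6 in total.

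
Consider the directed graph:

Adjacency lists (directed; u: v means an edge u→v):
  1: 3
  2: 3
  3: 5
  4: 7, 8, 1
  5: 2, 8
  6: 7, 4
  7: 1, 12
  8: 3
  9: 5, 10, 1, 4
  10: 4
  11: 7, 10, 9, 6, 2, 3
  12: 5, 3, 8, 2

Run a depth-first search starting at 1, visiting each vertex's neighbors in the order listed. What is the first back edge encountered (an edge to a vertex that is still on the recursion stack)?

DFS from 1 (visiting each vertex's neighbors in the order listed); mark gray on enter, black on exit:
1 gray
  3 gray
    5 gray
      2 gray
        2→3: 3 is gray → back edge
First back edge: 2 → 3.

2->3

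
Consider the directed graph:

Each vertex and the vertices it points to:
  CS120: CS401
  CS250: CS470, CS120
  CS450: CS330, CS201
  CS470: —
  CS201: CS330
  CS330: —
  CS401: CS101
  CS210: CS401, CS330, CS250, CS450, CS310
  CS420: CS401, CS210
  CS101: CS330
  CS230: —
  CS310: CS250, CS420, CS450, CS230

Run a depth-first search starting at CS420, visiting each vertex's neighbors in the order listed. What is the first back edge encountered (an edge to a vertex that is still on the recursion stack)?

CS310->CS420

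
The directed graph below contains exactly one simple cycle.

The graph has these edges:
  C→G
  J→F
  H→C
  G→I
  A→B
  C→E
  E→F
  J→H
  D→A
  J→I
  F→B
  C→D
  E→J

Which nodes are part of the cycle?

C, E, H, J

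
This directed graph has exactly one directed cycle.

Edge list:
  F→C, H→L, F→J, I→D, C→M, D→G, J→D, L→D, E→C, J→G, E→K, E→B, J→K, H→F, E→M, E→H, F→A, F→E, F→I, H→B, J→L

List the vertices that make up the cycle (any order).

DFS with gray/black marking from E:
E gray
  M gray
  M black
  B gray
  B black
  H gray
    H→B: B black — skip
    L gray
      D gray
        G gray
        G black
      D black
    L black
    F gray
      F→E: E is gray → back edge
Back edge closes the cycle E → H → F → E; its vertices are {E, F, H}.

E, F, H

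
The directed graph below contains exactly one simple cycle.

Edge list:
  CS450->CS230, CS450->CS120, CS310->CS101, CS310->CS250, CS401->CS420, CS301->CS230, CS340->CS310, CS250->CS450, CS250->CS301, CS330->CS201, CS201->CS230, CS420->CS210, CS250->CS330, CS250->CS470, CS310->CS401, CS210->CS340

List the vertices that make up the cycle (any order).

DFS with gray/black marking from CS310:
CS310 gray
  CS101 gray
  CS101 black
  CS250 gray
    CS330 gray
      CS201 gray
        CS230 gray
        CS230 black
      CS201 black
    CS330 black
    CS301 gray
      CS301→CS230: CS230 black — skip
    CS301 black
    CS470 gray
    CS470 black
    CS450 gray
      CS450→CS230: CS230 black — skip
      CS120 gray
      CS120 black
    CS450 black
  CS250 black
  CS401 gray
    CS420 gray
      CS210 gray
        CS340 gray
          CS340→CS310: CS310 is gray → back edge
Back edge closes the cycle CS310 → CS401 → CS420 → CS210 → CS340 → CS310; its vertices are {CS210, CS310, CS340, CS401, CS420}.

CS210, CS310, CS340, CS401, CS420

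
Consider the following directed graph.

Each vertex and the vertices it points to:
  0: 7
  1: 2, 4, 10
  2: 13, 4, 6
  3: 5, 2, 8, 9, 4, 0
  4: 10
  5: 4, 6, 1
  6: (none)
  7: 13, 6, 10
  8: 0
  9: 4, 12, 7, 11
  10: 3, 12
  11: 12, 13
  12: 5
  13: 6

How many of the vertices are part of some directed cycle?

A vertex is on a directed cycle iff it belongs to a strongly connected component of size ≥ 2 (or has a self-loop).
The vertices on cycles are {0, 1, 2, 3, 4, 5, 7, 8, 9, 10, 11, 12} — 12 in total.

12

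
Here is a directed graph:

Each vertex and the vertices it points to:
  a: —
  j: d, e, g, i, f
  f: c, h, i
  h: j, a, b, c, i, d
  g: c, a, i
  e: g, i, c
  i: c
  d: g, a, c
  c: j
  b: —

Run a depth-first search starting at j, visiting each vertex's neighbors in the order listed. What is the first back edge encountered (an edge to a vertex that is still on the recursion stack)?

c->j

DFS from j (visiting each vertex's neighbors in the order listed); mark gray on enter, black on exit:
j gray
  d gray
    g gray
      c gray
        c→j: j is gray → back edge
First back edge: c → j.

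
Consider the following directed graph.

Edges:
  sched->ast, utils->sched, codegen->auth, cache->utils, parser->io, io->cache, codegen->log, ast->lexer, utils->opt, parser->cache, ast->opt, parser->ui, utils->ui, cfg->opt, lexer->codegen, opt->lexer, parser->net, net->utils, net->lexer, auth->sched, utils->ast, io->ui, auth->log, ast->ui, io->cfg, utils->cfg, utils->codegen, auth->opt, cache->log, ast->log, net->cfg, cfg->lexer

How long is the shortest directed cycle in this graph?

4

For each vertex v, BFS finds the shortest path from v back to v.
The shortest such closed walk is lexer → codegen → auth → opt → lexer, length 4.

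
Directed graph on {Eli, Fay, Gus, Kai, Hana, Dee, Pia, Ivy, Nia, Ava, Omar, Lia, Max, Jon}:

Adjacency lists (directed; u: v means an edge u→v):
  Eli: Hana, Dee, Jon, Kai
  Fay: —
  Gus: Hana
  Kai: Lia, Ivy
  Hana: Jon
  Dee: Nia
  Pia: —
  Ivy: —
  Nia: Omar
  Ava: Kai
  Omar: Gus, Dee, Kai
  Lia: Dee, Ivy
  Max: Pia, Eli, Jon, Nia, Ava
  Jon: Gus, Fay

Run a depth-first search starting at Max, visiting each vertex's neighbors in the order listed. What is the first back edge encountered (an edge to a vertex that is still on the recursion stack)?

DFS from Max (visiting each vertex's neighbors in the order listed); mark gray on enter, black on exit:
Max gray
  Pia gray
  Pia black
  Eli gray
    Hana gray
      Jon gray
        Gus gray
          Gus→Hana: Hana is gray → back edge
First back edge: Gus → Hana.

Gus->Hana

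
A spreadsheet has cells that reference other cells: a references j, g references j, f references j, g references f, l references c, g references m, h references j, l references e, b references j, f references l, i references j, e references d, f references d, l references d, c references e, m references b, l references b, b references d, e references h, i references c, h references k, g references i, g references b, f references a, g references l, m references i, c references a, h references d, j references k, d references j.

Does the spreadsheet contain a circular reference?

No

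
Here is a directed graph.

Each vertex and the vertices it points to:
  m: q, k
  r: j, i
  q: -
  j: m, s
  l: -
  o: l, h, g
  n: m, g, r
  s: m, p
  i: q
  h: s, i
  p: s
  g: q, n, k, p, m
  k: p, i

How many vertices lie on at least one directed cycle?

6

A vertex is on a directed cycle iff it belongs to a strongly connected component of size ≥ 2 (or has a self-loop).
The vertices on cycles are {g, k, m, n, p, s} — 6 in total.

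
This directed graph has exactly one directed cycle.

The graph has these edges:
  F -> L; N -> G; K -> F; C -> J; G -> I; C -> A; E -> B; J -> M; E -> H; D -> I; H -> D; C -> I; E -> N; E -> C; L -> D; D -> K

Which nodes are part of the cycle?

DFS with gray/black marking from D:
D gray
  I gray
  I black
  K gray
    F gray
      L gray
        L→D: D is gray → back edge
Back edge closes the cycle D → K → F → L → D; its vertices are {D, F, K, L}.

D, F, K, L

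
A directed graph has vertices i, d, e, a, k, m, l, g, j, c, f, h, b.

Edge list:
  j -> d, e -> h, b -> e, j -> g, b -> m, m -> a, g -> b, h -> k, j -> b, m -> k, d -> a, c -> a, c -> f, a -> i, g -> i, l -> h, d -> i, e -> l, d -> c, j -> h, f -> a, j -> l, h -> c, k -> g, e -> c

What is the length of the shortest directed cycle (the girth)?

For each vertex v, BFS finds the shortest path from v back to v.
The shortest such closed walk is g → b → m → k → g, length 4.

4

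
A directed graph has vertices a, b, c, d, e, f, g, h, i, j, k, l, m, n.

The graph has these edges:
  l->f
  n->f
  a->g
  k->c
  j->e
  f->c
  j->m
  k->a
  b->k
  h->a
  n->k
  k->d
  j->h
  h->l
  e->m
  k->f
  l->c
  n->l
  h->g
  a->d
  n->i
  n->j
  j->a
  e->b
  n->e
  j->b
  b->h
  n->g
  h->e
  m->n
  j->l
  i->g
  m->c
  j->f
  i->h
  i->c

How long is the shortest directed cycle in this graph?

For each vertex v, BFS finds the shortest path from v back to v.
The shortest such closed walk is j → m → n → j, length 3.

3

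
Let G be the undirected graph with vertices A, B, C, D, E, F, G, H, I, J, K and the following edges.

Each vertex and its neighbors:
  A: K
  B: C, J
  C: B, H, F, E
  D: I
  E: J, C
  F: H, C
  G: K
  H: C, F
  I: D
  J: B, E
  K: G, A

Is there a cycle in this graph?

Yes

DFS, tracking each vertex's parent; an edge to a visited non-parent vertex closes a cycle.
Start from H:
visit H (parent –)
  visit C (parent H)
    visit B (parent C)
      B–C: parent, skip
      visit J (parent B)
        J–B: parent, skip
        visit E (parent J)
          E–J: parent, skip
          E–C: C visited and ≠ parent → cycle
Cycle: C – B – J – E – C.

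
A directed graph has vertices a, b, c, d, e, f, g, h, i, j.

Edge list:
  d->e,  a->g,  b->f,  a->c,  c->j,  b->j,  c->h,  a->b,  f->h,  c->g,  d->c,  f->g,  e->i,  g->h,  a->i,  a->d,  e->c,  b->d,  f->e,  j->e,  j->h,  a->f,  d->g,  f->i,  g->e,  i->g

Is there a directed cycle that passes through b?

b lies on a cycle iff there is a path from b back to itself.
Exploring from b, it never reaches itself; equivalently, its strongly connected component is a singleton.

No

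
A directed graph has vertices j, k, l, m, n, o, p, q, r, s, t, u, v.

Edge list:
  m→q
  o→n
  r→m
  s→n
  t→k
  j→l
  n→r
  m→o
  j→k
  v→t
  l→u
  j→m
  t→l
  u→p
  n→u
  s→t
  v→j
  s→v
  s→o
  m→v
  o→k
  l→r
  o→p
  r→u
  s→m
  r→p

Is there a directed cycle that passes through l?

l is on a cycle iff l can reach itself via ≥1 edge.
l → r → m → v → j → l — yes.

Yes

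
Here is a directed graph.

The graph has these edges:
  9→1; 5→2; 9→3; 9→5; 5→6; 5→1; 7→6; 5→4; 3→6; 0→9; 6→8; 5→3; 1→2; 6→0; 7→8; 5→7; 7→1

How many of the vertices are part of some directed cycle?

A vertex is on a directed cycle iff it belongs to a strongly connected component of size ≥ 2 (or has a self-loop).
The vertices on cycles are {0, 3, 5, 6, 7, 9} — 6 in total.

6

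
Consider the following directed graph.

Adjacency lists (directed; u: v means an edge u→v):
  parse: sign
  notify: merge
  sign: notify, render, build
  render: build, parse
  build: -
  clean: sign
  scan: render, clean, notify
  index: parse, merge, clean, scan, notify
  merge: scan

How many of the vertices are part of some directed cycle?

7

A vertex is on a directed cycle iff it belongs to a strongly connected component of size ≥ 2 (or has a self-loop).
The vertices on cycles are {scan, sign, clean, merge, parse, notify, render} — 7 in total.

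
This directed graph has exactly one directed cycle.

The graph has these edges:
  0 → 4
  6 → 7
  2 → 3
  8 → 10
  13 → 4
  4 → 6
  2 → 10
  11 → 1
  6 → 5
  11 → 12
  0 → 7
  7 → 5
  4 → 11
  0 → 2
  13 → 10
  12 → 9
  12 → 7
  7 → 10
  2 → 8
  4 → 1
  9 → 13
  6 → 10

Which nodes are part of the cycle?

4, 9, 11, 12, 13

DFS with gray/black marking from 4:
4 gray
  1 gray
  1 black
  6 gray
    10 gray
    10 black
    5 gray
    5 black
    7 gray
      7→5: 5 black — skip
      7→10: 10 black — skip
    7 black
  6 black
  11 gray
    12 gray
      9 gray
        13 gray
          13→10: 10 black — skip
          13→4: 4 is gray → back edge
Back edge closes the cycle 4 → 11 → 12 → 9 → 13 → 4; its vertices are {4, 9, 11, 12, 13}.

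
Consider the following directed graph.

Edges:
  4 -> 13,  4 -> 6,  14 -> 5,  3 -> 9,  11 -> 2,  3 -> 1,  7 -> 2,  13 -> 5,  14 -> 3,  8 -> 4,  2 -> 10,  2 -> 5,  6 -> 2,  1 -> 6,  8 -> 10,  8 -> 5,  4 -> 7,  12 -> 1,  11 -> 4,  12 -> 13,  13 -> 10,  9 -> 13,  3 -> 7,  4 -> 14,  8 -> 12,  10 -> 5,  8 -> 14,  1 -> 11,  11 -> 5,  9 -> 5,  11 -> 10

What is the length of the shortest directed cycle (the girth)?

5

For each vertex v, BFS finds the shortest path from v back to v.
The shortest such closed walk is 4 → 14 → 3 → 1 → 11 → 4, length 5.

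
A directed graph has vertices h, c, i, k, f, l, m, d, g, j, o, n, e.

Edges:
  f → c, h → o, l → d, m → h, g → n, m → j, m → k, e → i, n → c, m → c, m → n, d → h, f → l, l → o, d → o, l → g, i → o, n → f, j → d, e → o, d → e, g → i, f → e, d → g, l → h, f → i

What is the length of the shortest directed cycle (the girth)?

4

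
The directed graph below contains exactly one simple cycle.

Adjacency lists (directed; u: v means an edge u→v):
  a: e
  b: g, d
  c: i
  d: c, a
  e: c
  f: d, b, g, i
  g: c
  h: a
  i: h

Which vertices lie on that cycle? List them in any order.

DFS with gray/black marking from i:
i gray
  h gray
    a gray
      e gray
        c gray
          c→i: i is gray → back edge
Back edge closes the cycle i → h → a → e → c → i; its vertices are {a, c, e, h, i}.

a, c, e, h, i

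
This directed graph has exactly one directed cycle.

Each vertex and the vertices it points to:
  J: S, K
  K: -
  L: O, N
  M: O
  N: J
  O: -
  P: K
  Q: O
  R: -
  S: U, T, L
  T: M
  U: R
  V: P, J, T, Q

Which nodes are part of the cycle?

DFS with gray/black marking from J:
J gray
  S gray
    U gray
      R gray
      R black
    U black
    T gray
      M gray
        O gray
        O black
      M black
    T black
    L gray
      L→O: O black — skip
      N gray
        N→J: J is gray → back edge
Back edge closes the cycle J → S → L → N → J; its vertices are {J, L, N, S}.

J, L, N, S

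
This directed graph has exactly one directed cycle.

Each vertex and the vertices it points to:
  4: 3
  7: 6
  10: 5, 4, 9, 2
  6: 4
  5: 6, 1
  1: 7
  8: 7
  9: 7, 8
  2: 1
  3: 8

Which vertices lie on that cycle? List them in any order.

DFS with gray/black marking from 4:
4 gray
  3 gray
    8 gray
      7 gray
        6 gray
          6→4: 4 is gray → back edge
Back edge closes the cycle 4 → 3 → 8 → 7 → 6 → 4; its vertices are {3, 4, 6, 7, 8}.

3, 4, 6, 7, 8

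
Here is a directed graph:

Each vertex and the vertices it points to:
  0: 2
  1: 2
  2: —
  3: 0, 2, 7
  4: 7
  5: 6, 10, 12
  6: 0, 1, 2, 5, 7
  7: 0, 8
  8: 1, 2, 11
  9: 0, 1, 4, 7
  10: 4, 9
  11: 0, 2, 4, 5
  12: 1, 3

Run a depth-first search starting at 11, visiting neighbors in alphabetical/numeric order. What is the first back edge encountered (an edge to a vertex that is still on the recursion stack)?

8→11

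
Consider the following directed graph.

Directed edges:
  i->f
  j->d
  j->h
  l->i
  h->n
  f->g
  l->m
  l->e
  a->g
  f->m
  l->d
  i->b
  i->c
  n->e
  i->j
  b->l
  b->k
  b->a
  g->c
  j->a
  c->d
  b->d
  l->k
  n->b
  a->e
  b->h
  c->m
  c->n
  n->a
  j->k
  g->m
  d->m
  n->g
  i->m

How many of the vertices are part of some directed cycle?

A vertex is on a directed cycle iff it belongs to a strongly connected component of size ≥ 2 (or has a self-loop).
The vertices on cycles are {a, b, c, f, g, h, i, j, l, n} — 10 in total.

10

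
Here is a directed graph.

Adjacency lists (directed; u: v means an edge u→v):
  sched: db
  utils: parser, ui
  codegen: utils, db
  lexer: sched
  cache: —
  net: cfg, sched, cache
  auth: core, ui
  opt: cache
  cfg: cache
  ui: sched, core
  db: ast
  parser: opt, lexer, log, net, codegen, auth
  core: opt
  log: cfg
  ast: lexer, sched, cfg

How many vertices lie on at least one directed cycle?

7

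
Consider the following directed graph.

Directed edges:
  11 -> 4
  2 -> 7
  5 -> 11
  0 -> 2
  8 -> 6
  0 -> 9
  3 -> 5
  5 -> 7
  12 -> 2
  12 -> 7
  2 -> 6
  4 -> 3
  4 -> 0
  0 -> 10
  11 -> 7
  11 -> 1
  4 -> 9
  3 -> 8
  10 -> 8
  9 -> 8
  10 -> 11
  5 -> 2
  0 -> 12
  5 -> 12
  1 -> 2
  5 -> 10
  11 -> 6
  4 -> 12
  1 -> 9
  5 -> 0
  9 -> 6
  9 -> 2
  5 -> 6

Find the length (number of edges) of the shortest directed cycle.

4

For each vertex v, BFS finds the shortest path from v back to v.
The shortest such closed walk is 5 → 11 → 4 → 3 → 5, length 4.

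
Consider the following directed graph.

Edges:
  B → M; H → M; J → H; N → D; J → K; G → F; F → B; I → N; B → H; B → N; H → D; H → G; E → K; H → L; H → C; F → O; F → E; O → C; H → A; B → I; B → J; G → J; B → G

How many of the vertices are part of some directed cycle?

5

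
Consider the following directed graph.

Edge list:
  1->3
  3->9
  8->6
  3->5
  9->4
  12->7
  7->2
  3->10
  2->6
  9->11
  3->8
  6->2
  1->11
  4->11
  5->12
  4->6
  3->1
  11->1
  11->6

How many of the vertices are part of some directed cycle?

A vertex is on a directed cycle iff it belongs to a strongly connected component of size ≥ 2 (or has a self-loop).
The vertices on cycles are {1, 2, 3, 4, 6, 9, 11} — 7 in total.

7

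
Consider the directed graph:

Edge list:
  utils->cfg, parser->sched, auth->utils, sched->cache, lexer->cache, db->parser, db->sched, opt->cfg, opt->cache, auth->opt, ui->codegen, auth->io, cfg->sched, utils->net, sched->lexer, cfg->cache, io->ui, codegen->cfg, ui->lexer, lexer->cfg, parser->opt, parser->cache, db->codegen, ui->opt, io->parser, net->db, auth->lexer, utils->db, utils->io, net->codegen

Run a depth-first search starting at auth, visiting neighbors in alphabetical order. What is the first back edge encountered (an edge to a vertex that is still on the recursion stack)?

DFS from auth (visiting neighbors in alphabetical order); mark gray on enter, black on exit:
auth gray
  io gray
    parser gray
      cache gray
      cache black
      opt gray
        opt→cache: cache black — skip
        cfg gray
          cfg→cache: cache black — skip
          sched gray
            sched→cache: cache black — skip
            lexer gray
              lexer→cache: cache black — skip
              lexer→cfg: cfg is gray → back edge
First back edge: lexer → cfg.

lexer->cfg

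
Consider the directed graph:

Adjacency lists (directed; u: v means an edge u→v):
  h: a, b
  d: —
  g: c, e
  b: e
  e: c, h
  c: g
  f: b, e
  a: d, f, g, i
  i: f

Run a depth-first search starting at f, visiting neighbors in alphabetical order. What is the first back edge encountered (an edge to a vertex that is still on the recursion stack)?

DFS from f (visiting neighbors in alphabetical order); mark gray on enter, black on exit:
f gray
  b gray
    e gray
      c gray
        g gray
          g→c: c is gray → back edge
First back edge: g → c.

g->c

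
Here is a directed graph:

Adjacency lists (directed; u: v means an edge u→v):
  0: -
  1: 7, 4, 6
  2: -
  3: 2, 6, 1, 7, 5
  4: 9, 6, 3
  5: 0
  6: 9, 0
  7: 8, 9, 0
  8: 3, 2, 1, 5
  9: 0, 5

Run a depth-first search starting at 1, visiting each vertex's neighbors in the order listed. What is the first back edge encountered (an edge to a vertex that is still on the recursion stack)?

DFS from 1 (visiting each vertex's neighbors in the order listed); mark gray on enter, black on exit:
1 gray
  7 gray
    8 gray
      3 gray
        2 gray
        2 black
        6 gray
          9 gray
            0 gray
            0 black
            5 gray
              5→0: 0 black — skip
            5 black
          9 black
          6→0: 0 black — skip
        6 black
        3→1: 1 is gray → back edge
First back edge: 3 → 1.

3->1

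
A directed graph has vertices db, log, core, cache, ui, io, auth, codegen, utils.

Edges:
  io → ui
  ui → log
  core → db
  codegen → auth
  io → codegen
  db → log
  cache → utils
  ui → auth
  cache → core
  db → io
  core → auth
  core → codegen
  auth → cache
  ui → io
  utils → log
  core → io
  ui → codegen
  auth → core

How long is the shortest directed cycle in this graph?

For each vertex v, BFS finds the shortest path from v back to v.
The shortest such closed walk is ui → io → ui, length 2.

2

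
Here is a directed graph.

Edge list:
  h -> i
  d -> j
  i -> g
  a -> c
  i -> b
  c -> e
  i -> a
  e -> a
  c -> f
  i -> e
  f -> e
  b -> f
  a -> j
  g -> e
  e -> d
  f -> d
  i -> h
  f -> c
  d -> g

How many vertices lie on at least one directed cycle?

A vertex is on a directed cycle iff it belongs to a strongly connected component of size ≥ 2 (or has a self-loop).
The vertices on cycles are {a, c, d, e, f, g, h, i} — 8 in total.

8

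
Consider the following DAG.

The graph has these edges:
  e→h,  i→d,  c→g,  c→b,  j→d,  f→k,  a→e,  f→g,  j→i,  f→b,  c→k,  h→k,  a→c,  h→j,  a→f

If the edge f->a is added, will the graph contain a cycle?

Adding f→a creates a cycle iff a can already reach f.
Path from a: a → f.
So a → … → f → a is a cycle.

Yes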